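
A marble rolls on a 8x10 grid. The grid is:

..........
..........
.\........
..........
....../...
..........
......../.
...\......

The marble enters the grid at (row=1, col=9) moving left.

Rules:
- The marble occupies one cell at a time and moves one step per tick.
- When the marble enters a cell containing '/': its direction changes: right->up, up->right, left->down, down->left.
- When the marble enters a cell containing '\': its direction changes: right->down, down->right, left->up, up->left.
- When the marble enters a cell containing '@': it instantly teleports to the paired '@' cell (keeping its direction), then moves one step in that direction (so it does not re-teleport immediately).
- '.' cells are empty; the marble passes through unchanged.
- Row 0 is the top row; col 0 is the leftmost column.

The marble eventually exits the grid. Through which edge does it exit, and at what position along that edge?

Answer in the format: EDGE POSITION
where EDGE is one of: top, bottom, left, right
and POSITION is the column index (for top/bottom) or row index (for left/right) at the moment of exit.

Step 1: enter (1,9), '.' pass, move left to (1,8)
Step 2: enter (1,8), '.' pass, move left to (1,7)
Step 3: enter (1,7), '.' pass, move left to (1,6)
Step 4: enter (1,6), '.' pass, move left to (1,5)
Step 5: enter (1,5), '.' pass, move left to (1,4)
Step 6: enter (1,4), '.' pass, move left to (1,3)
Step 7: enter (1,3), '.' pass, move left to (1,2)
Step 8: enter (1,2), '.' pass, move left to (1,1)
Step 9: enter (1,1), '.' pass, move left to (1,0)
Step 10: enter (1,0), '.' pass, move left to (1,-1)
Step 11: at (1,-1) — EXIT via left edge, pos 1

Answer: left 1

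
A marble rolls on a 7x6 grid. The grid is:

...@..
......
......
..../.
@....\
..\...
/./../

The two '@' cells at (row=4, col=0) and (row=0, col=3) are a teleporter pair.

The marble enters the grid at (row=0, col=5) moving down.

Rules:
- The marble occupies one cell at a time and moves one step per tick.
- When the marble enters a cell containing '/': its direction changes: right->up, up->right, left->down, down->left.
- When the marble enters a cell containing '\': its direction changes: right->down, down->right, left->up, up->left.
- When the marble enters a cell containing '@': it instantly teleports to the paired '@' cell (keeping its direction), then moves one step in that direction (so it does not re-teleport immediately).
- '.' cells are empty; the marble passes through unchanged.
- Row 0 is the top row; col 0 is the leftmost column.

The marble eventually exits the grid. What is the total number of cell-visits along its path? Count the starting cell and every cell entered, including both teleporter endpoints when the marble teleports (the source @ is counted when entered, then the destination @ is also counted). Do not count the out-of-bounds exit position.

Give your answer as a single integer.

Step 1: enter (0,5), '.' pass, move down to (1,5)
Step 2: enter (1,5), '.' pass, move down to (2,5)
Step 3: enter (2,5), '.' pass, move down to (3,5)
Step 4: enter (3,5), '.' pass, move down to (4,5)
Step 5: enter (4,5), '\' deflects down->right, move right to (4,6)
Step 6: at (4,6) — EXIT via right edge, pos 4
Path length (cell visits): 5

Answer: 5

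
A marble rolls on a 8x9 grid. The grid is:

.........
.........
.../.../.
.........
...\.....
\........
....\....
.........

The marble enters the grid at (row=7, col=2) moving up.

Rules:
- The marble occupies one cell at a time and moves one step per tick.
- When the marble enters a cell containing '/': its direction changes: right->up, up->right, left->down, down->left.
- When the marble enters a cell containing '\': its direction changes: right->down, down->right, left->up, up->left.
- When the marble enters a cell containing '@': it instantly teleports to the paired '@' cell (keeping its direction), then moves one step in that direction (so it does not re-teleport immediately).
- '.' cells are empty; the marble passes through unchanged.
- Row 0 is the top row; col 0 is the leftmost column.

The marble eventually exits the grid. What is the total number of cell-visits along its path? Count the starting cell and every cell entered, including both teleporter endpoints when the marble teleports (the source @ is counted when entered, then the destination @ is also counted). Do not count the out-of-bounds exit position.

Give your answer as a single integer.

Answer: 8

Derivation:
Step 1: enter (7,2), '.' pass, move up to (6,2)
Step 2: enter (6,2), '.' pass, move up to (5,2)
Step 3: enter (5,2), '.' pass, move up to (4,2)
Step 4: enter (4,2), '.' pass, move up to (3,2)
Step 5: enter (3,2), '.' pass, move up to (2,2)
Step 6: enter (2,2), '.' pass, move up to (1,2)
Step 7: enter (1,2), '.' pass, move up to (0,2)
Step 8: enter (0,2), '.' pass, move up to (-1,2)
Step 9: at (-1,2) — EXIT via top edge, pos 2
Path length (cell visits): 8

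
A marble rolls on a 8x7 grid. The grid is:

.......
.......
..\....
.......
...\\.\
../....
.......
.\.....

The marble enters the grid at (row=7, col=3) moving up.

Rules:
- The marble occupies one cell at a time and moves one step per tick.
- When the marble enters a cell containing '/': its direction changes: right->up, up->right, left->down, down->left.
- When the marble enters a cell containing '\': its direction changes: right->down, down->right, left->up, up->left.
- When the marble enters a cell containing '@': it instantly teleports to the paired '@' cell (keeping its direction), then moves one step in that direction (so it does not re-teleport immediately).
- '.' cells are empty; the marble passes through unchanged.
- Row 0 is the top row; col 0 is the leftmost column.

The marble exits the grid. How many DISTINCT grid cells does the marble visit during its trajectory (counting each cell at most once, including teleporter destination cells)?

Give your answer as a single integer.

Answer: 7

Derivation:
Step 1: enter (7,3), '.' pass, move up to (6,3)
Step 2: enter (6,3), '.' pass, move up to (5,3)
Step 3: enter (5,3), '.' pass, move up to (4,3)
Step 4: enter (4,3), '\' deflects up->left, move left to (4,2)
Step 5: enter (4,2), '.' pass, move left to (4,1)
Step 6: enter (4,1), '.' pass, move left to (4,0)
Step 7: enter (4,0), '.' pass, move left to (4,-1)
Step 8: at (4,-1) — EXIT via left edge, pos 4
Distinct cells visited: 7 (path length 7)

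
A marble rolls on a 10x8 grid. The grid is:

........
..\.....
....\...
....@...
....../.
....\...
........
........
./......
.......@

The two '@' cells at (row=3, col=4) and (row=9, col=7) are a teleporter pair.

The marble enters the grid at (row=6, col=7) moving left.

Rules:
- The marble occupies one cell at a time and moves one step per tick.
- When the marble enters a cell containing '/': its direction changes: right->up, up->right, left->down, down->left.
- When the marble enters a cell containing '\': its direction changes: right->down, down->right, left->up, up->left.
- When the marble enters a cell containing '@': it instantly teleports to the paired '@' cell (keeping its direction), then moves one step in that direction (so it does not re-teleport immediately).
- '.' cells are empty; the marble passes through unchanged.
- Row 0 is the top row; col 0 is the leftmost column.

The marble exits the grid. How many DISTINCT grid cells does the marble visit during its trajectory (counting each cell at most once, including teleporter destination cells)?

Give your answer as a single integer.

Step 1: enter (6,7), '.' pass, move left to (6,6)
Step 2: enter (6,6), '.' pass, move left to (6,5)
Step 3: enter (6,5), '.' pass, move left to (6,4)
Step 4: enter (6,4), '.' pass, move left to (6,3)
Step 5: enter (6,3), '.' pass, move left to (6,2)
Step 6: enter (6,2), '.' pass, move left to (6,1)
Step 7: enter (6,1), '.' pass, move left to (6,0)
Step 8: enter (6,0), '.' pass, move left to (6,-1)
Step 9: at (6,-1) — EXIT via left edge, pos 6
Distinct cells visited: 8 (path length 8)

Answer: 8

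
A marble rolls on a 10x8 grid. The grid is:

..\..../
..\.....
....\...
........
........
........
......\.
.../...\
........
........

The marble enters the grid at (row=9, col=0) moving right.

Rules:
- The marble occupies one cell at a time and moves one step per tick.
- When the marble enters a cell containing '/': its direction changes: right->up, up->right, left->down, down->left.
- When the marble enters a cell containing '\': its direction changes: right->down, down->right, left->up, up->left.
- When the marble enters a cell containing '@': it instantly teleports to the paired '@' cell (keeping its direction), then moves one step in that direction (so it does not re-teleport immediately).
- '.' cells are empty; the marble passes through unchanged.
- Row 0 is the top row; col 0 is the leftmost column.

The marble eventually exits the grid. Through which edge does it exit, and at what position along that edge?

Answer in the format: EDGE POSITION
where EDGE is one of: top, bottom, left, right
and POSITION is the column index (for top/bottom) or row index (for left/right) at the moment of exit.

Answer: right 9

Derivation:
Step 1: enter (9,0), '.' pass, move right to (9,1)
Step 2: enter (9,1), '.' pass, move right to (9,2)
Step 3: enter (9,2), '.' pass, move right to (9,3)
Step 4: enter (9,3), '.' pass, move right to (9,4)
Step 5: enter (9,4), '.' pass, move right to (9,5)
Step 6: enter (9,5), '.' pass, move right to (9,6)
Step 7: enter (9,6), '.' pass, move right to (9,7)
Step 8: enter (9,7), '.' pass, move right to (9,8)
Step 9: at (9,8) — EXIT via right edge, pos 9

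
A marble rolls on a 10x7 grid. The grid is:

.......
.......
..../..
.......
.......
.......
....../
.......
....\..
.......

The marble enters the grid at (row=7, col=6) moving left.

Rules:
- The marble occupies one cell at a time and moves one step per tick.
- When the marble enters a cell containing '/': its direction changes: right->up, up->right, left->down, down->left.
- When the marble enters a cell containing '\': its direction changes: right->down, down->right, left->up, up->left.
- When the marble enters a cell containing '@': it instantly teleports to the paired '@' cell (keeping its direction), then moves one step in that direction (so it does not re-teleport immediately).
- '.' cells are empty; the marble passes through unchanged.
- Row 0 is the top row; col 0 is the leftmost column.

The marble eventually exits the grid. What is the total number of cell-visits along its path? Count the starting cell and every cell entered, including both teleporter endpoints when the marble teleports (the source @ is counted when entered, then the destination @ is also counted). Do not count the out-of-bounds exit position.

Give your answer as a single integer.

Step 1: enter (7,6), '.' pass, move left to (7,5)
Step 2: enter (7,5), '.' pass, move left to (7,4)
Step 3: enter (7,4), '.' pass, move left to (7,3)
Step 4: enter (7,3), '.' pass, move left to (7,2)
Step 5: enter (7,2), '.' pass, move left to (7,1)
Step 6: enter (7,1), '.' pass, move left to (7,0)
Step 7: enter (7,0), '.' pass, move left to (7,-1)
Step 8: at (7,-1) — EXIT via left edge, pos 7
Path length (cell visits): 7

Answer: 7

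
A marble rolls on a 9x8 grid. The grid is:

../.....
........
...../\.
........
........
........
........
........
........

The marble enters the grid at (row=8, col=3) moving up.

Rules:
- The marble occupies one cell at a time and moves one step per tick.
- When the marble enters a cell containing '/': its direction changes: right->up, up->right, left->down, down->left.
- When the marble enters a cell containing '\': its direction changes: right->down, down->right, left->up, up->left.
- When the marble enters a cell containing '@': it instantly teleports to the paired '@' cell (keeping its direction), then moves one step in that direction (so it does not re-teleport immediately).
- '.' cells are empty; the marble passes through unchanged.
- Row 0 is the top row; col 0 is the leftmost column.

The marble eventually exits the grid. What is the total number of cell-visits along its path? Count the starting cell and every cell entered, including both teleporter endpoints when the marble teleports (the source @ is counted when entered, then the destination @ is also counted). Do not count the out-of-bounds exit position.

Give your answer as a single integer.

Step 1: enter (8,3), '.' pass, move up to (7,3)
Step 2: enter (7,3), '.' pass, move up to (6,3)
Step 3: enter (6,3), '.' pass, move up to (5,3)
Step 4: enter (5,3), '.' pass, move up to (4,3)
Step 5: enter (4,3), '.' pass, move up to (3,3)
Step 6: enter (3,3), '.' pass, move up to (2,3)
Step 7: enter (2,3), '.' pass, move up to (1,3)
Step 8: enter (1,3), '.' pass, move up to (0,3)
Step 9: enter (0,3), '.' pass, move up to (-1,3)
Step 10: at (-1,3) — EXIT via top edge, pos 3
Path length (cell visits): 9

Answer: 9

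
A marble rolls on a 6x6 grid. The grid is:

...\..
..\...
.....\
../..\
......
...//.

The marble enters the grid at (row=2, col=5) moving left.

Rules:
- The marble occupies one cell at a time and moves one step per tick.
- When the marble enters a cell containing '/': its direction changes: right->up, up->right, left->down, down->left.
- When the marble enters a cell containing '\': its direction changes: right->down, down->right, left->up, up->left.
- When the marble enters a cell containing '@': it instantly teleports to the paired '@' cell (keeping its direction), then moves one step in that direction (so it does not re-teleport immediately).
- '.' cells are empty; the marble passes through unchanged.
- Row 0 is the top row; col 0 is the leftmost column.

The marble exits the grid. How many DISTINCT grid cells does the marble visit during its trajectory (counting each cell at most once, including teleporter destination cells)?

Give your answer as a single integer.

Step 1: enter (2,5), '\' deflects left->up, move up to (1,5)
Step 2: enter (1,5), '.' pass, move up to (0,5)
Step 3: enter (0,5), '.' pass, move up to (-1,5)
Step 4: at (-1,5) — EXIT via top edge, pos 5
Distinct cells visited: 3 (path length 3)

Answer: 3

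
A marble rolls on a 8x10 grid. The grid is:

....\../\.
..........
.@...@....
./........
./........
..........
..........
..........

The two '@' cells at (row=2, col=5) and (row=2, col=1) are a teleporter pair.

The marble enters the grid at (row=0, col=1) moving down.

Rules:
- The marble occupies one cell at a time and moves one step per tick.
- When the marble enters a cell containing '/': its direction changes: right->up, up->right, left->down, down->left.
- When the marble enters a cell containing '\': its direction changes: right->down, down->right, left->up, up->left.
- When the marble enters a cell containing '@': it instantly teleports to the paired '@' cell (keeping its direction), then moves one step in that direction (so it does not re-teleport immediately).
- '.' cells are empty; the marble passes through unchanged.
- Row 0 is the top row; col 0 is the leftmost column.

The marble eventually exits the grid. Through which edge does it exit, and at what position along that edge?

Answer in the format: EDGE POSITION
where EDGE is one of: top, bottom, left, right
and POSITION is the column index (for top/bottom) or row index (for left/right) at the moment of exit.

Answer: bottom 5

Derivation:
Step 1: enter (0,1), '.' pass, move down to (1,1)
Step 2: enter (1,1), '.' pass, move down to (2,1)
Step 3: enter (2,1), '@' teleport (2,1)->(2,5), also enter (2,5), move down to (3,5)
Step 4: enter (3,5), '.' pass, move down to (4,5)
Step 5: enter (4,5), '.' pass, move down to (5,5)
Step 6: enter (5,5), '.' pass, move down to (6,5)
Step 7: enter (6,5), '.' pass, move down to (7,5)
Step 8: enter (7,5), '.' pass, move down to (8,5)
Step 9: at (8,5) — EXIT via bottom edge, pos 5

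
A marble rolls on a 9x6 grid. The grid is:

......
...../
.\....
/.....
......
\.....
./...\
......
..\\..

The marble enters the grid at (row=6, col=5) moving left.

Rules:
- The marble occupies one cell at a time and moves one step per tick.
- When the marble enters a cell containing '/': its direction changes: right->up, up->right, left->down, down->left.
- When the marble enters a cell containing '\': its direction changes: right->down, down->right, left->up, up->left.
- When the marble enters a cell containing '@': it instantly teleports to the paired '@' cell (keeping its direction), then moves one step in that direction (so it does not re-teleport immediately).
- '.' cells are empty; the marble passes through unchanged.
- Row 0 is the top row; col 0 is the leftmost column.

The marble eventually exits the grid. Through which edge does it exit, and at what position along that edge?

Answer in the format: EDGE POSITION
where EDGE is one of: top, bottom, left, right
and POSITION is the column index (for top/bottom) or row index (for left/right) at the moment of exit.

Answer: right 1

Derivation:
Step 1: enter (6,5), '\' deflects left->up, move up to (5,5)
Step 2: enter (5,5), '.' pass, move up to (4,5)
Step 3: enter (4,5), '.' pass, move up to (3,5)
Step 4: enter (3,5), '.' pass, move up to (2,5)
Step 5: enter (2,5), '.' pass, move up to (1,5)
Step 6: enter (1,5), '/' deflects up->right, move right to (1,6)
Step 7: at (1,6) — EXIT via right edge, pos 1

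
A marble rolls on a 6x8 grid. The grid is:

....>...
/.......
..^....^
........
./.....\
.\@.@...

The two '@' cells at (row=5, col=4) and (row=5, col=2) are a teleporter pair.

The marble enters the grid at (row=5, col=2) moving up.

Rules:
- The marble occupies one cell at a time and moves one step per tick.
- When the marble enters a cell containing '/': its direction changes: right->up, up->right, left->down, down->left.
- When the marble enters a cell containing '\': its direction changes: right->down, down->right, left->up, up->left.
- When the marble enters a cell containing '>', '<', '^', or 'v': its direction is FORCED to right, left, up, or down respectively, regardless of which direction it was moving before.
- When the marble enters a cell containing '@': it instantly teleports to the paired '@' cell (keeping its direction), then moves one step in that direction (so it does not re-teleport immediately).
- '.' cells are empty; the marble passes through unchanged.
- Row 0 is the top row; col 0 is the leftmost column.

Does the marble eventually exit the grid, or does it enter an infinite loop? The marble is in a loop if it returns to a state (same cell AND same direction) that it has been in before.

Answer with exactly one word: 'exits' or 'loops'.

Step 1: enter (5,2), '@' teleport (5,2)->(5,4), also enter (5,4), move up to (4,4)
Step 2: enter (4,4), '.' pass, move up to (3,4)
Step 3: enter (3,4), '.' pass, move up to (2,4)
Step 4: enter (2,4), '.' pass, move up to (1,4)
Step 5: enter (1,4), '.' pass, move up to (0,4)
Step 6: enter (0,4), '>' forces up->right, move right to (0,5)
Step 7: enter (0,5), '.' pass, move right to (0,6)
Step 8: enter (0,6), '.' pass, move right to (0,7)
Step 9: enter (0,7), '.' pass, move right to (0,8)
Step 10: at (0,8) — EXIT via right edge, pos 0

Answer: exits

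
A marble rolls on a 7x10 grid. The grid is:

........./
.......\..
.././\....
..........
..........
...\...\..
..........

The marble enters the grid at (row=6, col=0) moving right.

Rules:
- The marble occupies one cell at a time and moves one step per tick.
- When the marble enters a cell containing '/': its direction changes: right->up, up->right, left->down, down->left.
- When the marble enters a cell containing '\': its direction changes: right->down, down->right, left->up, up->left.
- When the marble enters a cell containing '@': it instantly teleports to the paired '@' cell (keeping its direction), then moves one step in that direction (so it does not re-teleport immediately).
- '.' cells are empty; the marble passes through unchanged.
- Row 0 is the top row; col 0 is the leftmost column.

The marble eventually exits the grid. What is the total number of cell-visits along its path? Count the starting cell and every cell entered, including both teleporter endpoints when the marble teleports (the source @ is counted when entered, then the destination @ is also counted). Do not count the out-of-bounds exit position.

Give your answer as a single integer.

Step 1: enter (6,0), '.' pass, move right to (6,1)
Step 2: enter (6,1), '.' pass, move right to (6,2)
Step 3: enter (6,2), '.' pass, move right to (6,3)
Step 4: enter (6,3), '.' pass, move right to (6,4)
Step 5: enter (6,4), '.' pass, move right to (6,5)
Step 6: enter (6,5), '.' pass, move right to (6,6)
Step 7: enter (6,6), '.' pass, move right to (6,7)
Step 8: enter (6,7), '.' pass, move right to (6,8)
Step 9: enter (6,8), '.' pass, move right to (6,9)
Step 10: enter (6,9), '.' pass, move right to (6,10)
Step 11: at (6,10) — EXIT via right edge, pos 6
Path length (cell visits): 10

Answer: 10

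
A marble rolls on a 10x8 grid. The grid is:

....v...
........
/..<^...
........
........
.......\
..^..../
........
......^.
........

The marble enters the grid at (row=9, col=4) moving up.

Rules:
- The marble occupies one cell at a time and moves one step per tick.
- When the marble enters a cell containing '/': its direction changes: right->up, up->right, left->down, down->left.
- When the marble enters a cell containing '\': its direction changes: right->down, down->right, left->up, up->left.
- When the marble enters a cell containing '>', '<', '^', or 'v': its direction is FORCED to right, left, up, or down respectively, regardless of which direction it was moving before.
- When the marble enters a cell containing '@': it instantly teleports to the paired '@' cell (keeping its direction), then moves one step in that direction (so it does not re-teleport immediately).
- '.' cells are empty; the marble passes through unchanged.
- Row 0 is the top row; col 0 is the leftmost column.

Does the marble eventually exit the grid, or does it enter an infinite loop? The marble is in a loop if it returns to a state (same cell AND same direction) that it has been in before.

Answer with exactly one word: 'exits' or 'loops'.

Answer: loops

Derivation:
Step 1: enter (9,4), '.' pass, move up to (8,4)
Step 2: enter (8,4), '.' pass, move up to (7,4)
Step 3: enter (7,4), '.' pass, move up to (6,4)
Step 4: enter (6,4), '.' pass, move up to (5,4)
Step 5: enter (5,4), '.' pass, move up to (4,4)
Step 6: enter (4,4), '.' pass, move up to (3,4)
Step 7: enter (3,4), '.' pass, move up to (2,4)
Step 8: enter (2,4), '^' forces up->up, move up to (1,4)
Step 9: enter (1,4), '.' pass, move up to (0,4)
Step 10: enter (0,4), 'v' forces up->down, move down to (1,4)
Step 11: enter (1,4), '.' pass, move down to (2,4)
Step 12: enter (2,4), '^' forces down->up, move up to (1,4)
Step 13: at (1,4) dir=up — LOOP DETECTED (seen before)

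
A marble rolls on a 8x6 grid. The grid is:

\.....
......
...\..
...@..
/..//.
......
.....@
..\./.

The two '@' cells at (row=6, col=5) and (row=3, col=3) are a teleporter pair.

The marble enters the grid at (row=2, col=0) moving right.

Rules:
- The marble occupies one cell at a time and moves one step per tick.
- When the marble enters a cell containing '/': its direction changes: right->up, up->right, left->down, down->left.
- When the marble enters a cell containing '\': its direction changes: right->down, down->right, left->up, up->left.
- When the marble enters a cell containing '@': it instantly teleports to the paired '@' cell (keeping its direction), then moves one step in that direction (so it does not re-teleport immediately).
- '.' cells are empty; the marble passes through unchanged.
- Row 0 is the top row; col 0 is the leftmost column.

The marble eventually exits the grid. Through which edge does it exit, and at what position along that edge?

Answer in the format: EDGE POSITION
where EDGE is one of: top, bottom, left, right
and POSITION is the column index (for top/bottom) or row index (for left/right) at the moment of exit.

Answer: bottom 5

Derivation:
Step 1: enter (2,0), '.' pass, move right to (2,1)
Step 2: enter (2,1), '.' pass, move right to (2,2)
Step 3: enter (2,2), '.' pass, move right to (2,3)
Step 4: enter (2,3), '\' deflects right->down, move down to (3,3)
Step 5: enter (3,3), '@' teleport (3,3)->(6,5), also enter (6,5), move down to (7,5)
Step 6: enter (7,5), '.' pass, move down to (8,5)
Step 7: at (8,5) — EXIT via bottom edge, pos 5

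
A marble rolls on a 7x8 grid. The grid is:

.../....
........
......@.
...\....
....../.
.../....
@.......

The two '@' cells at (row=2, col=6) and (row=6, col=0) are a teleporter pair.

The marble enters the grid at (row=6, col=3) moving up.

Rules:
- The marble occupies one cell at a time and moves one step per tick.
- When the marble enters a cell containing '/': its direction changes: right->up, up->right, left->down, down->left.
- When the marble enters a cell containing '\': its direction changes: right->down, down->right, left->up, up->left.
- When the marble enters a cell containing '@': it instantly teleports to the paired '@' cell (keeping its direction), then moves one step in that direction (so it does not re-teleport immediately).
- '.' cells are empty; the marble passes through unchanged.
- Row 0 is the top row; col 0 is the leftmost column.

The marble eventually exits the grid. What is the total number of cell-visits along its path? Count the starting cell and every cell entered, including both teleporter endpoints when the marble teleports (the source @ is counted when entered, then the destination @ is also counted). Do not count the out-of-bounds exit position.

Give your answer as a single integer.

Step 1: enter (6,3), '.' pass, move up to (5,3)
Step 2: enter (5,3), '/' deflects up->right, move right to (5,4)
Step 3: enter (5,4), '.' pass, move right to (5,5)
Step 4: enter (5,5), '.' pass, move right to (5,6)
Step 5: enter (5,6), '.' pass, move right to (5,7)
Step 6: enter (5,7), '.' pass, move right to (5,8)
Step 7: at (5,8) — EXIT via right edge, pos 5
Path length (cell visits): 6

Answer: 6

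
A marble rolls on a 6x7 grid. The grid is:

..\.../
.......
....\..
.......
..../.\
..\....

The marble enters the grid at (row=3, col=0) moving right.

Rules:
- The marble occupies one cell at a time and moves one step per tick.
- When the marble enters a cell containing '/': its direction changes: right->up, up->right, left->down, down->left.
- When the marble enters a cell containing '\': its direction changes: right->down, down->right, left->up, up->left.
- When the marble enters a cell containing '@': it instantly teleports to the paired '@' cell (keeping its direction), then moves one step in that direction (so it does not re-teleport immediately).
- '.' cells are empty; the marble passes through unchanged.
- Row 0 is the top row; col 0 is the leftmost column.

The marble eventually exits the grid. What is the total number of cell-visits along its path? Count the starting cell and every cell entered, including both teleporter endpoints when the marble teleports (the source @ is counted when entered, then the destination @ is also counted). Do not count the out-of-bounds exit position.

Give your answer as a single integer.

Answer: 7

Derivation:
Step 1: enter (3,0), '.' pass, move right to (3,1)
Step 2: enter (3,1), '.' pass, move right to (3,2)
Step 3: enter (3,2), '.' pass, move right to (3,3)
Step 4: enter (3,3), '.' pass, move right to (3,4)
Step 5: enter (3,4), '.' pass, move right to (3,5)
Step 6: enter (3,5), '.' pass, move right to (3,6)
Step 7: enter (3,6), '.' pass, move right to (3,7)
Step 8: at (3,7) — EXIT via right edge, pos 3
Path length (cell visits): 7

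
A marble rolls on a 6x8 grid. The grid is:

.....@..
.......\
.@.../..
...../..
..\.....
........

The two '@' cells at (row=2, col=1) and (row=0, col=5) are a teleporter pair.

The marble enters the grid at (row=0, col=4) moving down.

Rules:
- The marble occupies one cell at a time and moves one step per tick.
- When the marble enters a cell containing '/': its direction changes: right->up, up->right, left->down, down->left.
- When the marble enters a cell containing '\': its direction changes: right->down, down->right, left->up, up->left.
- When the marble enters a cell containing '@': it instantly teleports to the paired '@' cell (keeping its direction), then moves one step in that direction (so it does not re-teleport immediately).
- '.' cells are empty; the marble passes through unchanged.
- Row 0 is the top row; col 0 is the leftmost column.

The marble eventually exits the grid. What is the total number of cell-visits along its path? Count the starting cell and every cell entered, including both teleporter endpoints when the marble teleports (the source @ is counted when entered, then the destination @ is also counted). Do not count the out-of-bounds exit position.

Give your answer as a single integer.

Answer: 6

Derivation:
Step 1: enter (0,4), '.' pass, move down to (1,4)
Step 2: enter (1,4), '.' pass, move down to (2,4)
Step 3: enter (2,4), '.' pass, move down to (3,4)
Step 4: enter (3,4), '.' pass, move down to (4,4)
Step 5: enter (4,4), '.' pass, move down to (5,4)
Step 6: enter (5,4), '.' pass, move down to (6,4)
Step 7: at (6,4) — EXIT via bottom edge, pos 4
Path length (cell visits): 6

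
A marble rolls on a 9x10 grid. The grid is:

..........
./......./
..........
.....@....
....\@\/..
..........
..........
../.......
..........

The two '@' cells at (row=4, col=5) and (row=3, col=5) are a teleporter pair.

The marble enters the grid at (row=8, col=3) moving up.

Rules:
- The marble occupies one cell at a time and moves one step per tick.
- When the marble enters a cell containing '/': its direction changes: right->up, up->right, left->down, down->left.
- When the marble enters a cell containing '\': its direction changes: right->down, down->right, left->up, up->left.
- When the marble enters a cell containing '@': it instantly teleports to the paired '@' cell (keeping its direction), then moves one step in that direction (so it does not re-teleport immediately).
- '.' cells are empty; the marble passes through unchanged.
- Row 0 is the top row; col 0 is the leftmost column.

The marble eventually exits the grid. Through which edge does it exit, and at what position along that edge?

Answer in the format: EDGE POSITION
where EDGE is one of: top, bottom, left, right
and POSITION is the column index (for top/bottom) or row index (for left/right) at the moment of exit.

Answer: top 3

Derivation:
Step 1: enter (8,3), '.' pass, move up to (7,3)
Step 2: enter (7,3), '.' pass, move up to (6,3)
Step 3: enter (6,3), '.' pass, move up to (5,3)
Step 4: enter (5,3), '.' pass, move up to (4,3)
Step 5: enter (4,3), '.' pass, move up to (3,3)
Step 6: enter (3,3), '.' pass, move up to (2,3)
Step 7: enter (2,3), '.' pass, move up to (1,3)
Step 8: enter (1,3), '.' pass, move up to (0,3)
Step 9: enter (0,3), '.' pass, move up to (-1,3)
Step 10: at (-1,3) — EXIT via top edge, pos 3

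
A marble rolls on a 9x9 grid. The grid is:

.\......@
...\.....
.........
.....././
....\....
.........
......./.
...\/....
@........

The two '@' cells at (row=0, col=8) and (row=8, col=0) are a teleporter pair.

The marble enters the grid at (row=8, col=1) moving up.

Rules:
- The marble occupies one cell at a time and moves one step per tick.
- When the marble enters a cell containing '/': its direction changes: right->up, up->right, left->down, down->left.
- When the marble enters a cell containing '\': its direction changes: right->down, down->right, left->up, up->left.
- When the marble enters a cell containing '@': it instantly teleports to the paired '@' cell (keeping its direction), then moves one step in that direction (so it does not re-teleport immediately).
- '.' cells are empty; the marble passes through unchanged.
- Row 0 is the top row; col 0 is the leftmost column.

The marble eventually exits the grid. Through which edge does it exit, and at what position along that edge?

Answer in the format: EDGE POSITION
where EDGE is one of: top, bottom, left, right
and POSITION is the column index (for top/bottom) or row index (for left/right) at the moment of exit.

Step 1: enter (8,1), '.' pass, move up to (7,1)
Step 2: enter (7,1), '.' pass, move up to (6,1)
Step 3: enter (6,1), '.' pass, move up to (5,1)
Step 4: enter (5,1), '.' pass, move up to (4,1)
Step 5: enter (4,1), '.' pass, move up to (3,1)
Step 6: enter (3,1), '.' pass, move up to (2,1)
Step 7: enter (2,1), '.' pass, move up to (1,1)
Step 8: enter (1,1), '.' pass, move up to (0,1)
Step 9: enter (0,1), '\' deflects up->left, move left to (0,0)
Step 10: enter (0,0), '.' pass, move left to (0,-1)
Step 11: at (0,-1) — EXIT via left edge, pos 0

Answer: left 0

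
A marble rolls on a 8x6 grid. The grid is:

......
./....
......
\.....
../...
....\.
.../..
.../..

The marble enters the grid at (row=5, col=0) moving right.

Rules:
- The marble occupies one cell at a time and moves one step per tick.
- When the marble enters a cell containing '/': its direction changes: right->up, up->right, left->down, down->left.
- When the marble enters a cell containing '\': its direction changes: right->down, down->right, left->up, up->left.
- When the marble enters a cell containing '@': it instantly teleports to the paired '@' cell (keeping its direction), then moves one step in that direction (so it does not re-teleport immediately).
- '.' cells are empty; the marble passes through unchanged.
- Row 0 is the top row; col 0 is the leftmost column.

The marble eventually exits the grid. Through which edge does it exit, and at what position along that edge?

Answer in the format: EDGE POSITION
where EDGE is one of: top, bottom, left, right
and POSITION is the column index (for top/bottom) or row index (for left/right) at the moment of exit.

Answer: bottom 4

Derivation:
Step 1: enter (5,0), '.' pass, move right to (5,1)
Step 2: enter (5,1), '.' pass, move right to (5,2)
Step 3: enter (5,2), '.' pass, move right to (5,3)
Step 4: enter (5,3), '.' pass, move right to (5,4)
Step 5: enter (5,4), '\' deflects right->down, move down to (6,4)
Step 6: enter (6,4), '.' pass, move down to (7,4)
Step 7: enter (7,4), '.' pass, move down to (8,4)
Step 8: at (8,4) — EXIT via bottom edge, pos 4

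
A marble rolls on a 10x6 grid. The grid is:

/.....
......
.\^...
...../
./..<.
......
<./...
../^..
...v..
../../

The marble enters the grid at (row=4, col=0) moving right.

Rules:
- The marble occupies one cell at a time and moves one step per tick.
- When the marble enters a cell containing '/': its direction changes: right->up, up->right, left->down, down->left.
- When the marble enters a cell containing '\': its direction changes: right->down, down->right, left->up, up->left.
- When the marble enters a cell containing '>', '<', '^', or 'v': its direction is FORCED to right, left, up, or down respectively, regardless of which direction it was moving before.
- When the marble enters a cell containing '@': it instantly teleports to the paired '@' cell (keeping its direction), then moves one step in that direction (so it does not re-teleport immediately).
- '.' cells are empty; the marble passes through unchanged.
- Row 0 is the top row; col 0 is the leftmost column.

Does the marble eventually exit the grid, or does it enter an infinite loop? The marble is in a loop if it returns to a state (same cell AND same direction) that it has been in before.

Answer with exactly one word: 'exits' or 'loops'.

Step 1: enter (4,0), '.' pass, move right to (4,1)
Step 2: enter (4,1), '/' deflects right->up, move up to (3,1)
Step 3: enter (3,1), '.' pass, move up to (2,1)
Step 4: enter (2,1), '\' deflects up->left, move left to (2,0)
Step 5: enter (2,0), '.' pass, move left to (2,-1)
Step 6: at (2,-1) — EXIT via left edge, pos 2

Answer: exits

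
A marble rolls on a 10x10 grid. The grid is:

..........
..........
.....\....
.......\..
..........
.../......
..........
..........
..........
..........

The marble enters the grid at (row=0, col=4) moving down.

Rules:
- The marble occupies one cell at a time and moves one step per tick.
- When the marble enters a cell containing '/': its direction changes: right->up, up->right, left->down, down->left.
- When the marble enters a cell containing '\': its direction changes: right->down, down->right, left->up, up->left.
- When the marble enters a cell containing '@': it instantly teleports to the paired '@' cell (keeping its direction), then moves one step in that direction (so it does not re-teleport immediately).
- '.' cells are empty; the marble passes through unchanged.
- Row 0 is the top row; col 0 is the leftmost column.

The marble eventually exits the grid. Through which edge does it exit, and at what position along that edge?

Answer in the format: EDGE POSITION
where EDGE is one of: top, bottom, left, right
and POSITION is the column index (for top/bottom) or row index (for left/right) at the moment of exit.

Answer: bottom 4

Derivation:
Step 1: enter (0,4), '.' pass, move down to (1,4)
Step 2: enter (1,4), '.' pass, move down to (2,4)
Step 3: enter (2,4), '.' pass, move down to (3,4)
Step 4: enter (3,4), '.' pass, move down to (4,4)
Step 5: enter (4,4), '.' pass, move down to (5,4)
Step 6: enter (5,4), '.' pass, move down to (6,4)
Step 7: enter (6,4), '.' pass, move down to (7,4)
Step 8: enter (7,4), '.' pass, move down to (8,4)
Step 9: enter (8,4), '.' pass, move down to (9,4)
Step 10: enter (9,4), '.' pass, move down to (10,4)
Step 11: at (10,4) — EXIT via bottom edge, pos 4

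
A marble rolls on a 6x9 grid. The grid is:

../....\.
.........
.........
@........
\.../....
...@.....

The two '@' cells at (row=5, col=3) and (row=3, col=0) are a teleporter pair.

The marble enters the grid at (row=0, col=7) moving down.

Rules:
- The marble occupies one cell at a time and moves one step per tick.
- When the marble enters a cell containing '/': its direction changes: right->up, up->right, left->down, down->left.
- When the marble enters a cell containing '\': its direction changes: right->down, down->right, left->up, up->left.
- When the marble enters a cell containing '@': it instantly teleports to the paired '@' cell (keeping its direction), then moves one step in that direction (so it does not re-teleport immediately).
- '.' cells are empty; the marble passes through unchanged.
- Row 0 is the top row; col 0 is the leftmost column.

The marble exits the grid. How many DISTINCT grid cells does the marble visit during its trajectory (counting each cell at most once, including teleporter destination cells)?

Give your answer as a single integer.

Step 1: enter (0,7), '\' deflects down->right, move right to (0,8)
Step 2: enter (0,8), '.' pass, move right to (0,9)
Step 3: at (0,9) — EXIT via right edge, pos 0
Distinct cells visited: 2 (path length 2)

Answer: 2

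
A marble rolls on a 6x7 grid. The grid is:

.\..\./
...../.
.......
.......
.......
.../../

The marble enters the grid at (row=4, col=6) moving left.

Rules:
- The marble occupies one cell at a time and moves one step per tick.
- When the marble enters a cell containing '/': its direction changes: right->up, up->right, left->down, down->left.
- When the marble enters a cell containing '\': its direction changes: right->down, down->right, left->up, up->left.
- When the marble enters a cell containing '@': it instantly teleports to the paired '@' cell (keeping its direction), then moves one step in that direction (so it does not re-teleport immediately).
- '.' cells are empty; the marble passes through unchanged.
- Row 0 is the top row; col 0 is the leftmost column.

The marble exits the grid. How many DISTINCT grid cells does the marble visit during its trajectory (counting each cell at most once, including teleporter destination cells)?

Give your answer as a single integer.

Step 1: enter (4,6), '.' pass, move left to (4,5)
Step 2: enter (4,5), '.' pass, move left to (4,4)
Step 3: enter (4,4), '.' pass, move left to (4,3)
Step 4: enter (4,3), '.' pass, move left to (4,2)
Step 5: enter (4,2), '.' pass, move left to (4,1)
Step 6: enter (4,1), '.' pass, move left to (4,0)
Step 7: enter (4,0), '.' pass, move left to (4,-1)
Step 8: at (4,-1) — EXIT via left edge, pos 4
Distinct cells visited: 7 (path length 7)

Answer: 7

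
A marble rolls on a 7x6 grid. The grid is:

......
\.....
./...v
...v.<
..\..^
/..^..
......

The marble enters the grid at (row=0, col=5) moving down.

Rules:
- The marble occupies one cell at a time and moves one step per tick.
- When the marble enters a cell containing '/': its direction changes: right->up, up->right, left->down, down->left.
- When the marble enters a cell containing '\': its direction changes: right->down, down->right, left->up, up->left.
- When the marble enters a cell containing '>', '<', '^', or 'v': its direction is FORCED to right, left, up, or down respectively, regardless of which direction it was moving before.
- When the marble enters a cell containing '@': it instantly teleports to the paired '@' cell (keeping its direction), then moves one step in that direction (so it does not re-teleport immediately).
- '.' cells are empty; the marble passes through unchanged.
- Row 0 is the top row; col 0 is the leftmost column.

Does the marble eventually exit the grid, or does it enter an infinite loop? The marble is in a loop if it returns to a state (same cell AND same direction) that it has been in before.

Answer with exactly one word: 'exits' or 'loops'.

Step 1: enter (0,5), '.' pass, move down to (1,5)
Step 2: enter (1,5), '.' pass, move down to (2,5)
Step 3: enter (2,5), 'v' forces down->down, move down to (3,5)
Step 4: enter (3,5), '<' forces down->left, move left to (3,4)
Step 5: enter (3,4), '.' pass, move left to (3,3)
Step 6: enter (3,3), 'v' forces left->down, move down to (4,3)
Step 7: enter (4,3), '.' pass, move down to (5,3)
Step 8: enter (5,3), '^' forces down->up, move up to (4,3)
Step 9: enter (4,3), '.' pass, move up to (3,3)
Step 10: enter (3,3), 'v' forces up->down, move down to (4,3)
Step 11: at (4,3) dir=down — LOOP DETECTED (seen before)

Answer: loops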